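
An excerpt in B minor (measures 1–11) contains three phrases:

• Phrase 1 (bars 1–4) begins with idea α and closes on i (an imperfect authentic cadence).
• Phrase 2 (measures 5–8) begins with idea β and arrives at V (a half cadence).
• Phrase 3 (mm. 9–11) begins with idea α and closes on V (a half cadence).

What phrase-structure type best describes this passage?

phrase group

The final phrase closes with a half cadence, which is not stronger than the preceding half cadence; the 3 phrases lack an overall antecedent–consequent design and so form a phrase group.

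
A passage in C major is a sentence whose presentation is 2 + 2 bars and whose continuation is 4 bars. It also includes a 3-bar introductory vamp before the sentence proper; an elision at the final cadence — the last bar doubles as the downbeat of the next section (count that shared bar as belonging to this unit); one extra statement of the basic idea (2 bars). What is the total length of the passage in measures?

13 measures

Basic sentence: 2 + 2 + 4 = 8 bars.
8 (basic form) + 3 (introduction) + 2 (extra statement) = 13.
The elision shares a bar with the next section but does not change this unit's count.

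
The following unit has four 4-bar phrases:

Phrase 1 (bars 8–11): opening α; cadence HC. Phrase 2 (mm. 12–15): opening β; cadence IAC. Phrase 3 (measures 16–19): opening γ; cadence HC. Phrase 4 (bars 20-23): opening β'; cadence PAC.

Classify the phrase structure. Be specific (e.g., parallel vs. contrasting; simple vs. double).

Four phrases in two halves: the first half (mm. 8–15) ends with an imperfect authentic cadence, the second (measures 16–23) with a perfect authentic cadence — a large antecedent–consequent pair, i.e. a double period.
Phrase 3 begins with different material from phrase 1, making it contrasting.

contrasting double period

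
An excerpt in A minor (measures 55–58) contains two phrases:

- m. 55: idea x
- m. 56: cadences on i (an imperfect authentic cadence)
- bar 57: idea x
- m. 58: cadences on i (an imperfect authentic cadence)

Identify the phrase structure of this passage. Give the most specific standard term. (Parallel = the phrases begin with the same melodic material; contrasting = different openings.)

Both phrases have the same opening (x) and the same cadence (imperfect authentic cadence): the second is a restatement, not a consequent, so this is a repeated phrase rather than a period.

repeated phrase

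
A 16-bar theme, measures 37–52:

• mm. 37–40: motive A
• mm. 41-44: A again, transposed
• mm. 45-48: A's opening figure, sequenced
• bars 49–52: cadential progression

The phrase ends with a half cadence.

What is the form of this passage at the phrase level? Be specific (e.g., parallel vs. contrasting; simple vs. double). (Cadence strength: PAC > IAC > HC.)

sentence

Basic idea (bars 37–40) + its repetition (mm. 41–44) form the presentation; fragmentation and cadence (bars 45–52) form the continuation — the 16-bar whole is a sentence.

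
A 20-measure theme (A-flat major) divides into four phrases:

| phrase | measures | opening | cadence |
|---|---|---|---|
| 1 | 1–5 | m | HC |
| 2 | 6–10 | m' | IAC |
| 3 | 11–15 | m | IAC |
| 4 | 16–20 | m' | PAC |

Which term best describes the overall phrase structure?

parallel double period

Four phrases in two halves: the first half (mm. 1-10) ends with an imperfect authentic cadence, the second (mm. 11–20) with a perfect authentic cadence — a large antecedent–consequent pair, i.e. a double period.
Phrase 3 begins with the same material as phrase 1, making it parallel.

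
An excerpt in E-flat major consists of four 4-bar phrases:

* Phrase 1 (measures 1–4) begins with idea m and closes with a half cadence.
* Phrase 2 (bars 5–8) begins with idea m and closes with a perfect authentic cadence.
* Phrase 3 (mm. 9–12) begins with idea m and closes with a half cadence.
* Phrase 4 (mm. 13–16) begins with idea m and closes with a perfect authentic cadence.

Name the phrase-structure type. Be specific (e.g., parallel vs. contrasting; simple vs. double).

repeated period

The cadence pattern HC–PAC–HC–PAC is weak–strong twice, and phrases 3–4 restate phrases 1–2: a period heard twice, not a double period (which would end weakly at phrase 2).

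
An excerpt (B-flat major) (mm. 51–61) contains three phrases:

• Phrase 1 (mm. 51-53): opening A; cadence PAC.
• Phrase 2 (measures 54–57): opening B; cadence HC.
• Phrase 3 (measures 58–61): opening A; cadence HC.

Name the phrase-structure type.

The final phrase closes with a half cadence, which is not stronger than the preceding half cadence; the 3 phrases lack an overall antecedent–consequent design and so form a phrase group.

phrase group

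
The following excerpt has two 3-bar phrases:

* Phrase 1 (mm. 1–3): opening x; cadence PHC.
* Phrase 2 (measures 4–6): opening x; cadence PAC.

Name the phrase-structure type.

parallel period

Phrase 1 ends with a Phrygian half cadence (weaker) and phrase 2 with a perfect authentic cadence (stronger): antecedent + consequent = a period.
The two phrases open with the same material (x / x), so the period is parallel.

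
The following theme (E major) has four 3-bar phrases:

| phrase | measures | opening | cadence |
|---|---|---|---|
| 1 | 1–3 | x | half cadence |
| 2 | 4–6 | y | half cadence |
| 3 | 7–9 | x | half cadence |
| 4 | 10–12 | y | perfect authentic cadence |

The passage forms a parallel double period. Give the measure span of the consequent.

measures 7–12

In a double period the first pair of phrases (ending half cadence) is the large antecedent and the second pair (ending perfect authentic cadence) is the large consequent; the consequent is measures 7–12.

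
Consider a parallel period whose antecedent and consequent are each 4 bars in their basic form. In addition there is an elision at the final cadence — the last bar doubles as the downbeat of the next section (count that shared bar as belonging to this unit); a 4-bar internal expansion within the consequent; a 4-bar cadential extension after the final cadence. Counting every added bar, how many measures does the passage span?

Basic parallel period: 4 + 4 = 8 bars.
8 (basic form) + 4 (internal expansion) + 4 (cadential extension) = 16.
The elision shares a bar with the next section but does not change this unit's count.

16 measures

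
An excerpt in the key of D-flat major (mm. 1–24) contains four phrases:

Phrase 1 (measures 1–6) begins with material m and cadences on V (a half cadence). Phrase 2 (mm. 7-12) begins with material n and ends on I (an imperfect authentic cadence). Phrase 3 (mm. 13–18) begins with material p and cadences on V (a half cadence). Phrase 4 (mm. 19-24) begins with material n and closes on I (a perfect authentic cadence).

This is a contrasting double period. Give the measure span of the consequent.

measures 13–24

In a double period the first pair of phrases (ending imperfect authentic cadence) is the large antecedent and the second pair (ending perfect authentic cadence) is the large consequent; the consequent is measures 13–24.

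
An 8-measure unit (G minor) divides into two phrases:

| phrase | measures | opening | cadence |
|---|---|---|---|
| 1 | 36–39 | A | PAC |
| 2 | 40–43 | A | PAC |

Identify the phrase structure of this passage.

repeated phrase

Both phrases have the same opening (A) and the same cadence (perfect authentic cadence): the second is a restatement, not a consequent, so this is a repeated phrase rather than a period.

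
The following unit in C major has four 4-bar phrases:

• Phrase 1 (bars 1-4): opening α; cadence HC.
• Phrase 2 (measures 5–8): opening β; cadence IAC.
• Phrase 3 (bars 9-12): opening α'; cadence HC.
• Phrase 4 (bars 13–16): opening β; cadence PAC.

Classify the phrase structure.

Four phrases in two halves: the first half (mm. 1–8) ends with an imperfect authentic cadence, the second (mm. 9–16) with a perfect authentic cadence — a large antecedent–consequent pair, i.e. a double period.
Phrase 3 begins with the same material as phrase 1, making it parallel.

parallel double period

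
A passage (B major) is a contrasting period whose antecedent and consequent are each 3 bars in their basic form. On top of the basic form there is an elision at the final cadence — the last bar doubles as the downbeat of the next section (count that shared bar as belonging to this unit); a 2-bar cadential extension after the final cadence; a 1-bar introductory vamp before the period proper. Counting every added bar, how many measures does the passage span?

9 measures

Basic contrasting period: 3 + 3 = 6 bars.
6 (basic form) + 2 (cadential extension) + 1 (introduction) = 9.
The elision shares a bar with the next section but does not change this unit's count.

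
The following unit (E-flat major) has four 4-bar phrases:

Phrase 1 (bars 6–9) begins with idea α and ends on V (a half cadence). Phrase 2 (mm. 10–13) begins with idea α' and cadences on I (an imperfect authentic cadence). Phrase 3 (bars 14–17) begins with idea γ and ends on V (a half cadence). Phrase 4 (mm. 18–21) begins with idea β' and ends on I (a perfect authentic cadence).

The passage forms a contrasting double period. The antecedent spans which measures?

measures 6–13

In a double period the four phrases pair into a large antecedent (phrases 1–2, ending imperfect authentic cadence) and a large consequent (phrases 3–4, ending perfect authentic cadence). The antecedent spans bars 6–13.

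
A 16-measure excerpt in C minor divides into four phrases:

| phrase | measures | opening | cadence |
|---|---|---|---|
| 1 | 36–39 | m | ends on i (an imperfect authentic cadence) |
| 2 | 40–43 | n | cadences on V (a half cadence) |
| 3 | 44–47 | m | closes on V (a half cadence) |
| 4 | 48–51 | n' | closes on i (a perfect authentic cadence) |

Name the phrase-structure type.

Four phrases in two halves: the first half (bars 36-43) ends with a half cadence, the second (mm. 44–51) with a perfect authentic cadence — a large antecedent–consequent pair, i.e. a double period.
Phrase 3 begins with the same material as phrase 1, making it parallel.

parallel double period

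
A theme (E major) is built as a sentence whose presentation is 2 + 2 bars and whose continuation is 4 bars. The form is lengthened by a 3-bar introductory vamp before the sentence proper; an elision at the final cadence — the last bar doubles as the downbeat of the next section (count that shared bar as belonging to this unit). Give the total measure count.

Basic sentence: 2 + 2 + 4 = 8 bars.
8 (basic form) + 3 (introduction) = 11.
The elision shares a bar with the next section but does not change this unit's count.

11 measures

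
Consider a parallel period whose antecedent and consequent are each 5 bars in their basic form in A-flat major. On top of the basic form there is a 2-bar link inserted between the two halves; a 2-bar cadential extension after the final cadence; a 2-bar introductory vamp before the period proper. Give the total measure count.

16 measures

Basic parallel period: 5 + 5 = 10 bars.
10 (basic form) + 2 (link) + 2 (cadential extension) + 2 (introduction) = 16.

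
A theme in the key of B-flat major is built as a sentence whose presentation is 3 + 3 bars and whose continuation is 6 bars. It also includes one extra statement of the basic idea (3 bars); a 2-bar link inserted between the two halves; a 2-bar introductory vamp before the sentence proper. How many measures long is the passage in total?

Basic sentence: 3 + 3 + 6 = 12 bars.
12 (basic form) + 3 (extra statement) + 2 (link) + 2 (introduction) = 19.

19 measures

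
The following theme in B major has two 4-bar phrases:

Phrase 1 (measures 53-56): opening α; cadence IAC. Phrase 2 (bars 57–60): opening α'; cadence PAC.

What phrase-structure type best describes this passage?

Phrase 1 ends with an imperfect authentic cadence (weaker) and phrase 2 with a perfect authentic cadence (stronger): antecedent + consequent = a period.
The two phrases open with the same material (α / α'), so the period is parallel.

parallel period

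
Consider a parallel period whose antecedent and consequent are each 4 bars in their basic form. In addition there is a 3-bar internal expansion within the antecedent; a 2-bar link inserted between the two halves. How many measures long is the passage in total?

Basic parallel period: 4 + 4 = 8 bars.
8 (basic form) + 3 (internal expansion) + 2 (link) = 13.

13 measures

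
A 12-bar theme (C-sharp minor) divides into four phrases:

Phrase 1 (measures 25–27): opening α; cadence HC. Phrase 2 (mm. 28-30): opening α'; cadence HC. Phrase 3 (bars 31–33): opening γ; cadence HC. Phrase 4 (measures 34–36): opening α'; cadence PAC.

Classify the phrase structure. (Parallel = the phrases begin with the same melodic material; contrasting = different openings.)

contrasting double period

Four phrases in two halves: the first half (mm. 25–30) ends with a half cadence, the second (measures 31-36) with a perfect authentic cadence — a large antecedent–consequent pair, i.e. a double period.
Phrase 3 begins with different material from phrase 1, making it contrasting.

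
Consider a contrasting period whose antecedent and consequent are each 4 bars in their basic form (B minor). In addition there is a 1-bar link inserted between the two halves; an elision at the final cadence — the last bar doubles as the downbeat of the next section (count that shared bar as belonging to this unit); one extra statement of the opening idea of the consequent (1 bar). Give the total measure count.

10 measures

Basic contrasting period: 4 + 4 = 8 bars.
8 (basic form) + 1 (link) + 1 (extra statement) = 10.
The elision shares a bar with the next section but does not change this unit's count.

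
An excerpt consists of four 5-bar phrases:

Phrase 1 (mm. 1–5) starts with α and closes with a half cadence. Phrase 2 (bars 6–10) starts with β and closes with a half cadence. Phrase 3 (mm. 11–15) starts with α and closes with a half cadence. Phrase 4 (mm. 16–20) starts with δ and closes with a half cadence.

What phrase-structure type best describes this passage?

phrase group

Phrase 4 ends with a half cadence, no stronger than phrase 2's half cadence, so the four phrases do not form a double period; nor do phrases 3–4 duplicate 1–2, so it is not a repeated period. With no phrase reaching a conclusive cadence, the passage is a phrase group.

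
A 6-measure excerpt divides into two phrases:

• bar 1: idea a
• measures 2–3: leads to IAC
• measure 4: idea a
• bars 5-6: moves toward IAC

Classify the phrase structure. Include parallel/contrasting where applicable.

repeated phrase

Both phrases have the same opening (a) and the same cadence (imperfect authentic cadence): the second is a restatement, not a consequent, so this is a repeated phrase rather than a period.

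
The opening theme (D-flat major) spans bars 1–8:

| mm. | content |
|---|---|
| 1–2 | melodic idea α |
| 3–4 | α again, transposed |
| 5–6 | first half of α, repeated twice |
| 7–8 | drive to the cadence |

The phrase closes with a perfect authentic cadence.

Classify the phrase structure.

sentence

Basic idea (mm. 1-2) + its repetition (mm. 3-4) form the presentation; fragmentation and cadence (measures 5–8) form the continuation — the 8-bar whole is a sentence.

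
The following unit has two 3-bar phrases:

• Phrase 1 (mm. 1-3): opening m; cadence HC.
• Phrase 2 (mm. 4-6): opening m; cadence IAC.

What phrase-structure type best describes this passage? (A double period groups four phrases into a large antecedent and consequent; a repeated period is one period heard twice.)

parallel period

Phrase 1 ends with a half cadence (weaker) and phrase 2 with an imperfect authentic cadence (stronger): antecedent + consequent = a period.
The two phrases open with the same material (m / m), so the period is parallel.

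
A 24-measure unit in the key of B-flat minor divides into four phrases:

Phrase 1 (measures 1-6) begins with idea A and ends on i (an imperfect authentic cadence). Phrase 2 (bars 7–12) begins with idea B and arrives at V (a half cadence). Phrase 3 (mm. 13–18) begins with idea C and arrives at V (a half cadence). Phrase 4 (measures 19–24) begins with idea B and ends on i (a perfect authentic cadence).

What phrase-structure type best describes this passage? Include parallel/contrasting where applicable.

Four phrases in two halves: the first half (measures 1-12) ends with a half cadence, the second (mm. 13–24) with a perfect authentic cadence — a large antecedent–consequent pair, i.e. a double period.
Phrase 3 begins with different material from phrase 1, making it contrasting.

contrasting double period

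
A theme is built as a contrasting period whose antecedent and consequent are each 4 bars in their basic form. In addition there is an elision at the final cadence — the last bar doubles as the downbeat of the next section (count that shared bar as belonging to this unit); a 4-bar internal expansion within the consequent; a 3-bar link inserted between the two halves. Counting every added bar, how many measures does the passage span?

15 measures

Basic contrasting period: 4 + 4 = 8 bars.
8 (basic form) + 4 (internal expansion) + 3 (link) = 15.
The elision shares a bar with the next section but does not change this unit's count.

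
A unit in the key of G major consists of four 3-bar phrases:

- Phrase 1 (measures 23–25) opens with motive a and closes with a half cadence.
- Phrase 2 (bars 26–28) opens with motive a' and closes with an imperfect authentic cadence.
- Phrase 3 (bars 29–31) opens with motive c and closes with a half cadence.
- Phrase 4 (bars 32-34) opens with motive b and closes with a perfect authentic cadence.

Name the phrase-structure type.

Four phrases in two halves: the first half (mm. 23–28) ends with an imperfect authentic cadence, the second (mm. 29-34) with a perfect authentic cadence — a large antecedent–consequent pair, i.e. a double period.
Phrase 3 begins with different material from phrase 1, making it contrasting.

contrasting double period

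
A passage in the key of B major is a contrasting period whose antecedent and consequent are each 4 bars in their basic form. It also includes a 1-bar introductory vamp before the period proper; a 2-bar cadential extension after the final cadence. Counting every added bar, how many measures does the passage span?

11 measures

Basic contrasting period: 4 + 4 = 8 bars.
8 (basic form) + 1 (introduction) + 2 (cadential extension) = 11.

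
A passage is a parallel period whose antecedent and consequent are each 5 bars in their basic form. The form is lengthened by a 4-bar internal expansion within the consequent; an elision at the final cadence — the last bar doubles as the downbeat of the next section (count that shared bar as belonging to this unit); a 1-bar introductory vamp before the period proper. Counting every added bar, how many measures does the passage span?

Basic parallel period: 5 + 5 = 10 bars.
10 (basic form) + 4 (internal expansion) + 1 (introduction) = 15.
The elision shares a bar with the next section but does not change this unit's count.

15 measures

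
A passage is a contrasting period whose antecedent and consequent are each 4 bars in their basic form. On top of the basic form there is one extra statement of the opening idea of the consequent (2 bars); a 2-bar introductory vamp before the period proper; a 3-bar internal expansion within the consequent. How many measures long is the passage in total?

Basic contrasting period: 4 + 4 = 8 bars.
8 (basic form) + 2 (extra statement) + 2 (introduction) + 3 (internal expansion) = 15.

15 measures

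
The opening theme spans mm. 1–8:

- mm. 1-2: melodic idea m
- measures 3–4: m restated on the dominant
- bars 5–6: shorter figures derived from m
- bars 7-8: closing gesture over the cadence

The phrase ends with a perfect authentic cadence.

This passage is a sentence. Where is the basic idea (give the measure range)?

measures 1–2

The presentation of a sentence is the basic idea (measures 1-2) plus its repetition (bars 3–4); the basic idea is therefore mm. 1–2.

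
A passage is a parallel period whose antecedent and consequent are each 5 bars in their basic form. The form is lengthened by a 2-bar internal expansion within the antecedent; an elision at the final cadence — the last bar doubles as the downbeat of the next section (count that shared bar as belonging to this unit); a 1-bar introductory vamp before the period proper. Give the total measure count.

Basic parallel period: 5 + 5 = 10 bars.
10 (basic form) + 2 (internal expansion) + 1 (introduction) = 13.
The elision shares a bar with the next section but does not change this unit's count.

13 measures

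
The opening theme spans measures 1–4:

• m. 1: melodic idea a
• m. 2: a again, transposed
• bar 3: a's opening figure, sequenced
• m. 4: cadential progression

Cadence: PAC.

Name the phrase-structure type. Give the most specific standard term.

sentence

Basic idea (bar 1) + its repetition (bar 2) form the presentation; fragmentation and cadence (mm. 3–4) form the continuation — the 4-bar whole is a sentence.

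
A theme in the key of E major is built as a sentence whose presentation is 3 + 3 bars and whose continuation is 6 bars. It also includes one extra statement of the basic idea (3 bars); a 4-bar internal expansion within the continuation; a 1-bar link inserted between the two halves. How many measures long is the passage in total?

Basic sentence: 3 + 3 + 6 = 12 bars.
12 (basic form) + 3 (extra statement) + 4 (internal expansion) + 1 (link) = 20.

20 measures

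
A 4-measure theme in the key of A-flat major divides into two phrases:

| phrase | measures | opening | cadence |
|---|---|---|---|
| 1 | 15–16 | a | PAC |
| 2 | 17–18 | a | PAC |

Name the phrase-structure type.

repeated phrase

Both phrases have the same opening (a) and the same cadence (perfect authentic cadence): the second is a restatement, not a consequent, so this is a repeated phrase rather than a period.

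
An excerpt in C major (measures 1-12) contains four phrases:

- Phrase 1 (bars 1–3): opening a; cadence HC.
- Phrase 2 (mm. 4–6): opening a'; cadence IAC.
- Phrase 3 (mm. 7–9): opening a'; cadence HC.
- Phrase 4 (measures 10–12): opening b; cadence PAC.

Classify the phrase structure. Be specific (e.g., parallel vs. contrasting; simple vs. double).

parallel double period

Four phrases in two halves: the first half (measures 1-6) ends with an imperfect authentic cadence, the second (mm. 7–12) with a perfect authentic cadence — a large antecedent–consequent pair, i.e. a double period.
Phrase 3 begins with the same material as phrase 1, making it parallel.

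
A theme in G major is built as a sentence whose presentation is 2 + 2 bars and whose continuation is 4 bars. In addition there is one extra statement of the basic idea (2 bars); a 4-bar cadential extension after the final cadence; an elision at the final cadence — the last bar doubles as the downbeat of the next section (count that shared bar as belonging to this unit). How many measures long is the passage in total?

14 measures

Basic sentence: 2 + 2 + 4 = 8 bars.
8 (basic form) + 2 (extra statement) + 4 (cadential extension) = 14.
The elision shares a bar with the next section but does not change this unit's count.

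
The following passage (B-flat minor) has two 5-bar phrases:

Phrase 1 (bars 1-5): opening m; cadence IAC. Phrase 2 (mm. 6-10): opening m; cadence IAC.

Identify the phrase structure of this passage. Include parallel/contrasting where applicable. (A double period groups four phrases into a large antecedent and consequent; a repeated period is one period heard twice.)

Both phrases have the same opening (m) and the same cadence (imperfect authentic cadence): the second is a restatement, not a consequent, so this is a repeated phrase rather than a period.

repeated phrase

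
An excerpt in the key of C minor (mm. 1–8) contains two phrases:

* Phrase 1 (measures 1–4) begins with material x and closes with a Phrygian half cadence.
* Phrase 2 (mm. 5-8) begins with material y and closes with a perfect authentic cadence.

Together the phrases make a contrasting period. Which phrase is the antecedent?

phrase 1

The phrase ending with the weaker cadence (Phrygian half cadence) is the antecedent; the one ending more conclusively (perfect authentic cadence) is the consequent. The antecedent is phrase 1.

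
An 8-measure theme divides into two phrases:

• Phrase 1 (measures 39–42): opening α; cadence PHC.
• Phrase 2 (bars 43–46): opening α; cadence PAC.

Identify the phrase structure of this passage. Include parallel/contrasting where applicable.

parallel period

Phrase 1 ends with a Phrygian half cadence (weaker) and phrase 2 with a perfect authentic cadence (stronger): antecedent + consequent = a period.
The two phrases open with the same material (α / α), so the period is parallel.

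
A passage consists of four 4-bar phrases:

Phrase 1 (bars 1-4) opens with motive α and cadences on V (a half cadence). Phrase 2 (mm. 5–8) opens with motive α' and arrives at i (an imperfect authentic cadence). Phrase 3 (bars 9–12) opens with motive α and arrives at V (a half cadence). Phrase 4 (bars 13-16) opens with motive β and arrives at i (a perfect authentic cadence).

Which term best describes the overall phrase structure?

Four phrases in two halves: the first half (measures 1-8) ends with an imperfect authentic cadence, the second (mm. 9–16) with a perfect authentic cadence — a large antecedent–consequent pair, i.e. a double period.
Phrase 3 begins with the same material as phrase 1, making it parallel.

parallel double period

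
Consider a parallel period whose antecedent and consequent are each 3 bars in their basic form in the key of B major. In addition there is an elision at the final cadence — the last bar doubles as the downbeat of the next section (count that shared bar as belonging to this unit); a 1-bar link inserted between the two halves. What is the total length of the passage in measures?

Basic parallel period: 3 + 3 = 6 bars.
6 (basic form) + 1 (link) = 7.
The elision shares a bar with the next section but does not change this unit's count.

7 measures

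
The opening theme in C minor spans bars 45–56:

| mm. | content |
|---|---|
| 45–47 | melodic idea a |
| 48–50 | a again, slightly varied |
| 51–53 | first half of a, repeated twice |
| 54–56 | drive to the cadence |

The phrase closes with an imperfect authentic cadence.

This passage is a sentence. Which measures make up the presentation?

measures 45–50

The presentation of a sentence is the basic idea (mm. 45–47) plus its repetition (mm. 48–50); the presentation is therefore bars 45-50.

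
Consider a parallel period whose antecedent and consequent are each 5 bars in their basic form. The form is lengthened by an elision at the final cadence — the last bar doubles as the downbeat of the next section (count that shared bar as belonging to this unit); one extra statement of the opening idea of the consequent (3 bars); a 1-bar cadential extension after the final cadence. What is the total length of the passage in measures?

Basic parallel period: 5 + 5 = 10 bars.
10 (basic form) + 3 (extra statement) + 1 (cadential extension) = 14.
The elision shares a bar with the next section but does not change this unit's count.

14 measures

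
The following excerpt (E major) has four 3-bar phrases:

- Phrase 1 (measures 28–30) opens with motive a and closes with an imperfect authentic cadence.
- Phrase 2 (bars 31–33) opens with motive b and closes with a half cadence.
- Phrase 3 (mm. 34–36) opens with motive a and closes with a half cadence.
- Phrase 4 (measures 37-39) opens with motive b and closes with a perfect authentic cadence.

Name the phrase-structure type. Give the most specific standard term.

Four phrases in two halves: the first half (mm. 28–33) ends with a half cadence, the second (measures 34–39) with a perfect authentic cadence — a large antecedent–consequent pair, i.e. a double period.
Phrase 3 begins with the same material as phrase 1, making it parallel.

parallel double period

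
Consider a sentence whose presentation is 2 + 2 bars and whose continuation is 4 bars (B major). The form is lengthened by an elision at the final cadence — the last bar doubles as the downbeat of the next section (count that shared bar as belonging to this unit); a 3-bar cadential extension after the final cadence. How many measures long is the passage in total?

11 measures

Basic sentence: 2 + 2 + 4 = 8 bars.
8 (basic form) + 3 (cadential extension) = 11.
The elision shares a bar with the next section but does not change this unit's count.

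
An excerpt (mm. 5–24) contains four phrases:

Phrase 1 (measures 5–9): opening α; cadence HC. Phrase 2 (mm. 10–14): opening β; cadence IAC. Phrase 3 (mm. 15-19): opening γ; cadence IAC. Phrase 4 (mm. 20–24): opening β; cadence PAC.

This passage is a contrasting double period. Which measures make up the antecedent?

In a double period the four phrases pair into a large antecedent (phrases 1–2, ending imperfect authentic cadence) and a large consequent (phrases 3–4, ending perfect authentic cadence). The antecedent spans mm. 5-14.

measures 5–14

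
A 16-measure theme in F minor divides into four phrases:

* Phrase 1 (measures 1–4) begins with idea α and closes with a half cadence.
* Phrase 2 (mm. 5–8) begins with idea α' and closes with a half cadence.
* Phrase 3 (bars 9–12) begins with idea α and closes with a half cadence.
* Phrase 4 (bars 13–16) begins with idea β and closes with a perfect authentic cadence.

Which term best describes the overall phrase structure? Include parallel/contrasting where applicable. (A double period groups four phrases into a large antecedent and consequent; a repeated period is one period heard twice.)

parallel double period

Four phrases in two halves: the first half (bars 1–8) ends with a half cadence, the second (mm. 9-16) with a perfect authentic cadence — a large antecedent–consequent pair, i.e. a double period.
Phrase 3 begins with the same material as phrase 1, making it parallel.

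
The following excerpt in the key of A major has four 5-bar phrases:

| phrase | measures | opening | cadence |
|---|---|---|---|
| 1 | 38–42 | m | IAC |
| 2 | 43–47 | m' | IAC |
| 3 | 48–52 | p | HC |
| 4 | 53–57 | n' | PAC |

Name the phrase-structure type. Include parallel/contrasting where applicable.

contrasting double period

Four phrases in two halves: the first half (measures 38–47) ends with an imperfect authentic cadence, the second (measures 48–57) with a perfect authentic cadence — a large antecedent–consequent pair, i.e. a double period.
Phrase 3 begins with different material from phrase 1, making it contrasting.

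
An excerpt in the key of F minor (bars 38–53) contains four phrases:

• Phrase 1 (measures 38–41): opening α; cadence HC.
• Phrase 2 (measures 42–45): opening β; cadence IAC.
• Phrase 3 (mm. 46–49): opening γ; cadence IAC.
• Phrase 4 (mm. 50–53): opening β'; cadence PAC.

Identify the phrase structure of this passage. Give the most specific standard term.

contrasting double period

Four phrases in two halves: the first half (measures 38–45) ends with an imperfect authentic cadence, the second (mm. 46–53) with a perfect authentic cadence — a large antecedent–consequent pair, i.e. a double period.
Phrase 3 begins with different material from phrase 1, making it contrasting.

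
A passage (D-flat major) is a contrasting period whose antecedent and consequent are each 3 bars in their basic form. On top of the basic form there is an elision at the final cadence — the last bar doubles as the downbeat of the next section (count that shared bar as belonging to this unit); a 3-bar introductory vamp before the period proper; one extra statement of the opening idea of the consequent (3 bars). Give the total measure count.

Basic contrasting period: 3 + 3 = 6 bars.
6 (basic form) + 3 (introduction) + 3 (extra statement) = 12.
The elision shares a bar with the next section but does not change this unit's count.

12 measures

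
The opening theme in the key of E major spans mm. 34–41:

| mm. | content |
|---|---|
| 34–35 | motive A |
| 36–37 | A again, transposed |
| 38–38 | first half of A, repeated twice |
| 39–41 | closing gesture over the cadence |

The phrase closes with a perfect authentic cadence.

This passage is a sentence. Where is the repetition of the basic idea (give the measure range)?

measures 36–37

The presentation of a sentence is the basic idea (mm. 34–35) plus its repetition (bars 36-37); the repetition of the basic idea is therefore mm. 36–37.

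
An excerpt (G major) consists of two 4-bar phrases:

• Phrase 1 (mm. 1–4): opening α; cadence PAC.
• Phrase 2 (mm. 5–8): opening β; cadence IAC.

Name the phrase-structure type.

The second phrase closes with an imperfect authentic cadence, which is not stronger than the first phrase's perfect authentic cadence; without a weak→strong cadential pair there is no antecedent–consequent relationship, so this is a phrase group rather than a period.

phrase group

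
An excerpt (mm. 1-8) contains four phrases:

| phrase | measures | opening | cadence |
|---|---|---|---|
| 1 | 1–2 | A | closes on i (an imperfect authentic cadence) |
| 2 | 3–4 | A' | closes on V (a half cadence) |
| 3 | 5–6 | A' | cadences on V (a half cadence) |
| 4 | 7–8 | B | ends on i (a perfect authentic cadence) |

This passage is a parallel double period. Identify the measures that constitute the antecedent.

In a double period the four phrases pair into a large antecedent (phrases 1–2, ending half cadence) and a large consequent (phrases 3–4, ending perfect authentic cadence). The antecedent spans measures 1–4.

measures 1–4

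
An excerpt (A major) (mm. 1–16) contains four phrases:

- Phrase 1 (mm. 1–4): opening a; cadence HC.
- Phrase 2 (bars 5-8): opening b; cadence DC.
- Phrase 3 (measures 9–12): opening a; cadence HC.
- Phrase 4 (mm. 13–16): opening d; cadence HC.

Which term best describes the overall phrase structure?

phrase group

Phrase 4 ends with a half cadence, no stronger than phrase 2's deceptive cadence, so the four phrases do not form a double period; nor do phrases 3–4 duplicate 1–2, so it is not a repeated period. With no phrase reaching a conclusive cadence, the passage is a phrase group.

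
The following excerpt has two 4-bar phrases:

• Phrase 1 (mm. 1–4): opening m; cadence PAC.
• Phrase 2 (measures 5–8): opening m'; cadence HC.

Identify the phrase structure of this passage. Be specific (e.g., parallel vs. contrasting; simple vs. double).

phrase group

The second phrase closes with a half cadence, which is not stronger than the first phrase's perfect authentic cadence; without a weak→strong cadential pair there is no antecedent–consequent relationship, so this is a phrase group rather than a period.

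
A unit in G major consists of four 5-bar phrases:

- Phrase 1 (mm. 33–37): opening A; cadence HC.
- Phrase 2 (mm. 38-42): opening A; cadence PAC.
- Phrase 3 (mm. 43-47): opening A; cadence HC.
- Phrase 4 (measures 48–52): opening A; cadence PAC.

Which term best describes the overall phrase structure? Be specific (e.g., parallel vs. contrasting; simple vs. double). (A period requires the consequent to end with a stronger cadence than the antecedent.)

The cadence pattern HC–PAC–HC–PAC is weak–strong twice, and phrases 3–4 restate phrases 1–2: a period heard twice, not a double period (which would end weakly at phrase 2).

repeated period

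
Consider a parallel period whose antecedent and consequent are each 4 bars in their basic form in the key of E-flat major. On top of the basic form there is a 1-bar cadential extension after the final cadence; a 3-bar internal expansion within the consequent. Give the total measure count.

Basic parallel period: 4 + 4 = 8 bars.
8 (basic form) + 1 (cadential extension) + 3 (internal expansion) = 12.

12 measures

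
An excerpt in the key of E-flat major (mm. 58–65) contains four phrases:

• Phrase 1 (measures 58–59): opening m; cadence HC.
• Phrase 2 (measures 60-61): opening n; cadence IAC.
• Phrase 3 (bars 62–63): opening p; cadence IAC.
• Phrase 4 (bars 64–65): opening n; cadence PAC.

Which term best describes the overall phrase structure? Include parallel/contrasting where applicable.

contrasting double period

Four phrases in two halves: the first half (mm. 58-61) ends with an imperfect authentic cadence, the second (bars 62–65) with a perfect authentic cadence — a large antecedent–consequent pair, i.e. a double period.
Phrase 3 begins with different material from phrase 1, making it contrasting.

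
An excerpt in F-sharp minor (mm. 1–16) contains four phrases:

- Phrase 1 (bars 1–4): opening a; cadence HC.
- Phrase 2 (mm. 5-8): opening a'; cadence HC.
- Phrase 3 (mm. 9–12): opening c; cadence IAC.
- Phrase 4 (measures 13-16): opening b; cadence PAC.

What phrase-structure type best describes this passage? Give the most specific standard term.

contrasting double period

Four phrases in two halves: the first half (measures 1–8) ends with a half cadence, the second (mm. 9-16) with a perfect authentic cadence — a large antecedent–consequent pair, i.e. a double period.
Phrase 3 begins with different material from phrase 1, making it contrasting.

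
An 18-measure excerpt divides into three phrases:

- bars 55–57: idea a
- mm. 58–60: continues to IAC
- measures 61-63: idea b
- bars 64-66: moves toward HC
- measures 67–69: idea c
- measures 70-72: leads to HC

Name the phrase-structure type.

phrase group

The final phrase closes with a half cadence, which is not stronger than the preceding half cadence; the 3 phrases lack an overall antecedent–consequent design and so form a phrase group.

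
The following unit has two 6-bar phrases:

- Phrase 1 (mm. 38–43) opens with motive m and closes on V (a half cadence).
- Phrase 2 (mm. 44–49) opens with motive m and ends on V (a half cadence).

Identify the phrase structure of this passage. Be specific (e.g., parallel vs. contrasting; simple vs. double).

Both phrases have the same opening (m) and the same cadence (half cadence): the second is a restatement, not a consequent, so this is a repeated phrase rather than a period.

repeated phrase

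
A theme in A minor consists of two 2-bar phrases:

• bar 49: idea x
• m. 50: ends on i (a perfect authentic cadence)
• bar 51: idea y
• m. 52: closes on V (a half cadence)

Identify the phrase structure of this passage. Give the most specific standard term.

phrase group

The second phrase closes with a half cadence, which is not stronger than the first phrase's perfect authentic cadence; without a weak→strong cadential pair there is no antecedent–consequent relationship, so this is a phrase group rather than a period.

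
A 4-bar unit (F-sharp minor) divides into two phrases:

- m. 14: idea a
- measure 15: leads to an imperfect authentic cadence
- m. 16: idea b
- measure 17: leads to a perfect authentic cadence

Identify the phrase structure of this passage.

Phrase 1 ends with an imperfect authentic cadence (weaker) and phrase 2 with a perfect authentic cadence (stronger): antecedent + consequent = a period.
The two phrases open with different material (a / b), so the period is contrasting.

contrasting period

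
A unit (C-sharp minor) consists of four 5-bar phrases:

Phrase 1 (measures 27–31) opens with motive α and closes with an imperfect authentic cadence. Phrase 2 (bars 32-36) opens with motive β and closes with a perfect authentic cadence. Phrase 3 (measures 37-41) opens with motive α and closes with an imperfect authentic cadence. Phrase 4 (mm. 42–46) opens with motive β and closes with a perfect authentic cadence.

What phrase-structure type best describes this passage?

repeated period

The cadence pattern IAC–PAC–IAC–PAC is weak–strong twice, and phrases 3–4 restate phrases 1–2: a period heard twice, not a double period (which would end weakly at phrase 2).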